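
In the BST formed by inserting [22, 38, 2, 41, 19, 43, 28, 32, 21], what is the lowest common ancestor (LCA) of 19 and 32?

Tree insertion order: [22, 38, 2, 41, 19, 43, 28, 32, 21]
Tree (level-order array): [22, 2, 38, None, 19, 28, 41, None, 21, None, 32, None, 43]
In a BST, the LCA of p=19, q=32 is the first node v on the
root-to-leaf path with p <= v <= q (go left if both < v, right if both > v).
Walk from root:
  at 22: 19 <= 22 <= 32, this is the LCA
LCA = 22


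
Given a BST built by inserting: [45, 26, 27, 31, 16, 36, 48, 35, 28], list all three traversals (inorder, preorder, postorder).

Tree insertion order: [45, 26, 27, 31, 16, 36, 48, 35, 28]
Tree (level-order array): [45, 26, 48, 16, 27, None, None, None, None, None, 31, 28, 36, None, None, 35]
Inorder (L, root, R): [16, 26, 27, 28, 31, 35, 36, 45, 48]
Preorder (root, L, R): [45, 26, 16, 27, 31, 28, 36, 35, 48]
Postorder (L, R, root): [16, 28, 35, 36, 31, 27, 26, 48, 45]


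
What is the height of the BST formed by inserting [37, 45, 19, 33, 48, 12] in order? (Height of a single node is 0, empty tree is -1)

Insertion order: [37, 45, 19, 33, 48, 12]
Tree (level-order array): [37, 19, 45, 12, 33, None, 48]
Compute height bottom-up (empty subtree = -1):
  height(12) = 1 + max(-1, -1) = 0
  height(33) = 1 + max(-1, -1) = 0
  height(19) = 1 + max(0, 0) = 1
  height(48) = 1 + max(-1, -1) = 0
  height(45) = 1 + max(-1, 0) = 1
  height(37) = 1 + max(1, 1) = 2
Height = 2


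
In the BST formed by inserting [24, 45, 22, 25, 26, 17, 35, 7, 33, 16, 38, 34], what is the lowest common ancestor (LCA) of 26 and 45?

Tree insertion order: [24, 45, 22, 25, 26, 17, 35, 7, 33, 16, 38, 34]
Tree (level-order array): [24, 22, 45, 17, None, 25, None, 7, None, None, 26, None, 16, None, 35, None, None, 33, 38, None, 34]
In a BST, the LCA of p=26, q=45 is the first node v on the
root-to-leaf path with p <= v <= q (go left if both < v, right if both > v).
Walk from root:
  at 24: both 26 and 45 > 24, go right
  at 45: 26 <= 45 <= 45, this is the LCA
LCA = 45


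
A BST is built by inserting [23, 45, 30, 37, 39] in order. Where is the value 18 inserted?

Starting tree (level order): [23, None, 45, 30, None, None, 37, None, 39]
Insertion path: 23
Result: insert 18 as left child of 23
Final tree (level order): [23, 18, 45, None, None, 30, None, None, 37, None, 39]


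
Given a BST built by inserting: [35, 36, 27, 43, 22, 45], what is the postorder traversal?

Tree insertion order: [35, 36, 27, 43, 22, 45]
Tree (level-order array): [35, 27, 36, 22, None, None, 43, None, None, None, 45]
Postorder traversal: [22, 27, 45, 43, 36, 35]


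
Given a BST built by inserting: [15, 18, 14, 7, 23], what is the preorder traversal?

Tree insertion order: [15, 18, 14, 7, 23]
Tree (level-order array): [15, 14, 18, 7, None, None, 23]
Preorder traversal: [15, 14, 7, 18, 23]


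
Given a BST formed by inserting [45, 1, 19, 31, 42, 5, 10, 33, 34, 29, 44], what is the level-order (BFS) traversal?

Tree insertion order: [45, 1, 19, 31, 42, 5, 10, 33, 34, 29, 44]
Tree (level-order array): [45, 1, None, None, 19, 5, 31, None, 10, 29, 42, None, None, None, None, 33, 44, None, 34]
BFS from the root, enqueuing left then right child of each popped node:
  queue [45] -> pop 45, enqueue [1], visited so far: [45]
  queue [1] -> pop 1, enqueue [19], visited so far: [45, 1]
  queue [19] -> pop 19, enqueue [5, 31], visited so far: [45, 1, 19]
  queue [5, 31] -> pop 5, enqueue [10], visited so far: [45, 1, 19, 5]
  queue [31, 10] -> pop 31, enqueue [29, 42], visited so far: [45, 1, 19, 5, 31]
  queue [10, 29, 42] -> pop 10, enqueue [none], visited so far: [45, 1, 19, 5, 31, 10]
  queue [29, 42] -> pop 29, enqueue [none], visited so far: [45, 1, 19, 5, 31, 10, 29]
  queue [42] -> pop 42, enqueue [33, 44], visited so far: [45, 1, 19, 5, 31, 10, 29, 42]
  queue [33, 44] -> pop 33, enqueue [34], visited so far: [45, 1, 19, 5, 31, 10, 29, 42, 33]
  queue [44, 34] -> pop 44, enqueue [none], visited so far: [45, 1, 19, 5, 31, 10, 29, 42, 33, 44]
  queue [34] -> pop 34, enqueue [none], visited so far: [45, 1, 19, 5, 31, 10, 29, 42, 33, 44, 34]
Result: [45, 1, 19, 5, 31, 10, 29, 42, 33, 44, 34]


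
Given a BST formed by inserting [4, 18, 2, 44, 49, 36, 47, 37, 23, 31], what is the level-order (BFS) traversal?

Tree insertion order: [4, 18, 2, 44, 49, 36, 47, 37, 23, 31]
Tree (level-order array): [4, 2, 18, None, None, None, 44, 36, 49, 23, 37, 47, None, None, 31]
BFS from the root, enqueuing left then right child of each popped node:
  queue [4] -> pop 4, enqueue [2, 18], visited so far: [4]
  queue [2, 18] -> pop 2, enqueue [none], visited so far: [4, 2]
  queue [18] -> pop 18, enqueue [44], visited so far: [4, 2, 18]
  queue [44] -> pop 44, enqueue [36, 49], visited so far: [4, 2, 18, 44]
  queue [36, 49] -> pop 36, enqueue [23, 37], visited so far: [4, 2, 18, 44, 36]
  queue [49, 23, 37] -> pop 49, enqueue [47], visited so far: [4, 2, 18, 44, 36, 49]
  queue [23, 37, 47] -> pop 23, enqueue [31], visited so far: [4, 2, 18, 44, 36, 49, 23]
  queue [37, 47, 31] -> pop 37, enqueue [none], visited so far: [4, 2, 18, 44, 36, 49, 23, 37]
  queue [47, 31] -> pop 47, enqueue [none], visited so far: [4, 2, 18, 44, 36, 49, 23, 37, 47]
  queue [31] -> pop 31, enqueue [none], visited so far: [4, 2, 18, 44, 36, 49, 23, 37, 47, 31]
Result: [4, 2, 18, 44, 36, 49, 23, 37, 47, 31]


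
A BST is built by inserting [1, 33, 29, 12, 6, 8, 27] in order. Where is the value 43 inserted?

Starting tree (level order): [1, None, 33, 29, None, 12, None, 6, 27, None, 8]
Insertion path: 1 -> 33
Result: insert 43 as right child of 33
Final tree (level order): [1, None, 33, 29, 43, 12, None, None, None, 6, 27, None, 8]


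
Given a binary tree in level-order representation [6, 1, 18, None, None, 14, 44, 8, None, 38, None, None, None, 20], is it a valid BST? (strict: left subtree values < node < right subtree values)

Level-order array: [6, 1, 18, None, None, 14, 44, 8, None, 38, None, None, None, 20]
Validate using subtree bounds (lo, hi): at each node, require lo < value < hi,
then recurse left with hi=value and right with lo=value.
Preorder trace (stopping at first violation):
  at node 6 with bounds (-inf, +inf): OK
  at node 1 with bounds (-inf, 6): OK
  at node 18 with bounds (6, +inf): OK
  at node 14 with bounds (6, 18): OK
  at node 8 with bounds (6, 14): OK
  at node 44 with bounds (18, +inf): OK
  at node 38 with bounds (18, 44): OK
  at node 20 with bounds (18, 38): OK
No violation found at any node.
Result: Valid BST


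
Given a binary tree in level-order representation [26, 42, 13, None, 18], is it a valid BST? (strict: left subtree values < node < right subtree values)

Level-order array: [26, 42, 13, None, 18]
Validate using subtree bounds (lo, hi): at each node, require lo < value < hi,
then recurse left with hi=value and right with lo=value.
Preorder trace (stopping at first violation):
  at node 26 with bounds (-inf, +inf): OK
  at node 42 with bounds (-inf, 26): VIOLATION
Node 42 violates its bound: not (-inf < 42 < 26).
Result: Not a valid BST


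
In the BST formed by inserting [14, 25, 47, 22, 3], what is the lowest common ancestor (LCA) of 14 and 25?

Tree insertion order: [14, 25, 47, 22, 3]
Tree (level-order array): [14, 3, 25, None, None, 22, 47]
In a BST, the LCA of p=14, q=25 is the first node v on the
root-to-leaf path with p <= v <= q (go left if both < v, right if both > v).
Walk from root:
  at 14: 14 <= 14 <= 25, this is the LCA
LCA = 14


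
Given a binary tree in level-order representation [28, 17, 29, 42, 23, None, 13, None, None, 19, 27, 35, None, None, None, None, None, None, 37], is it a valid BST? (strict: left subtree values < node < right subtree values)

Level-order array: [28, 17, 29, 42, 23, None, 13, None, None, 19, 27, 35, None, None, None, None, None, None, 37]
Validate using subtree bounds (lo, hi): at each node, require lo < value < hi,
then recurse left with hi=value and right with lo=value.
Preorder trace (stopping at first violation):
  at node 28 with bounds (-inf, +inf): OK
  at node 17 with bounds (-inf, 28): OK
  at node 42 with bounds (-inf, 17): VIOLATION
Node 42 violates its bound: not (-inf < 42 < 17).
Result: Not a valid BST


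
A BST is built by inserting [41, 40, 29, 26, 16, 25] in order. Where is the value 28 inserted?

Starting tree (level order): [41, 40, None, 29, None, 26, None, 16, None, None, 25]
Insertion path: 41 -> 40 -> 29 -> 26
Result: insert 28 as right child of 26
Final tree (level order): [41, 40, None, 29, None, 26, None, 16, 28, None, 25]


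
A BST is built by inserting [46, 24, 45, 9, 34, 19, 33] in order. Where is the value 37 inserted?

Starting tree (level order): [46, 24, None, 9, 45, None, 19, 34, None, None, None, 33]
Insertion path: 46 -> 24 -> 45 -> 34
Result: insert 37 as right child of 34
Final tree (level order): [46, 24, None, 9, 45, None, 19, 34, None, None, None, 33, 37]


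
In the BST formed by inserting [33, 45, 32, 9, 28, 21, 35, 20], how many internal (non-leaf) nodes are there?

Tree built from: [33, 45, 32, 9, 28, 21, 35, 20]
Tree (level-order array): [33, 32, 45, 9, None, 35, None, None, 28, None, None, 21, None, 20]
Rule: An internal node has at least one child.
Per-node child counts:
  node 33: 2 child(ren)
  node 32: 1 child(ren)
  node 9: 1 child(ren)
  node 28: 1 child(ren)
  node 21: 1 child(ren)
  node 20: 0 child(ren)
  node 45: 1 child(ren)
  node 35: 0 child(ren)
Matching nodes: [33, 32, 9, 28, 21, 45]
Count of internal (non-leaf) nodes: 6


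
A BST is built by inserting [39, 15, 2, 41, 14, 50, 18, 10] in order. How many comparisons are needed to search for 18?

Search path for 18: 39 -> 15 -> 18
Found: True
Comparisons: 3


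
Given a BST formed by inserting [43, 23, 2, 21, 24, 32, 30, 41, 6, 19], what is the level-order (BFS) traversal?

Tree insertion order: [43, 23, 2, 21, 24, 32, 30, 41, 6, 19]
Tree (level-order array): [43, 23, None, 2, 24, None, 21, None, 32, 6, None, 30, 41, None, 19]
BFS from the root, enqueuing left then right child of each popped node:
  queue [43] -> pop 43, enqueue [23], visited so far: [43]
  queue [23] -> pop 23, enqueue [2, 24], visited so far: [43, 23]
  queue [2, 24] -> pop 2, enqueue [21], visited so far: [43, 23, 2]
  queue [24, 21] -> pop 24, enqueue [32], visited so far: [43, 23, 2, 24]
  queue [21, 32] -> pop 21, enqueue [6], visited so far: [43, 23, 2, 24, 21]
  queue [32, 6] -> pop 32, enqueue [30, 41], visited so far: [43, 23, 2, 24, 21, 32]
  queue [6, 30, 41] -> pop 6, enqueue [19], visited so far: [43, 23, 2, 24, 21, 32, 6]
  queue [30, 41, 19] -> pop 30, enqueue [none], visited so far: [43, 23, 2, 24, 21, 32, 6, 30]
  queue [41, 19] -> pop 41, enqueue [none], visited so far: [43, 23, 2, 24, 21, 32, 6, 30, 41]
  queue [19] -> pop 19, enqueue [none], visited so far: [43, 23, 2, 24, 21, 32, 6, 30, 41, 19]
Result: [43, 23, 2, 24, 21, 32, 6, 30, 41, 19]


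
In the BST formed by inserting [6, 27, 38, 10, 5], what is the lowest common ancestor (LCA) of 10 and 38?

Tree insertion order: [6, 27, 38, 10, 5]
Tree (level-order array): [6, 5, 27, None, None, 10, 38]
In a BST, the LCA of p=10, q=38 is the first node v on the
root-to-leaf path with p <= v <= q (go left if both < v, right if both > v).
Walk from root:
  at 6: both 10 and 38 > 6, go right
  at 27: 10 <= 27 <= 38, this is the LCA
LCA = 27


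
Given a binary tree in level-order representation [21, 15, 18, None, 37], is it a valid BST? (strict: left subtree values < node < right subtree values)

Level-order array: [21, 15, 18, None, 37]
Validate using subtree bounds (lo, hi): at each node, require lo < value < hi,
then recurse left with hi=value and right with lo=value.
Preorder trace (stopping at first violation):
  at node 21 with bounds (-inf, +inf): OK
  at node 15 with bounds (-inf, 21): OK
  at node 37 with bounds (15, 21): VIOLATION
Node 37 violates its bound: not (15 < 37 < 21).
Result: Not a valid BST


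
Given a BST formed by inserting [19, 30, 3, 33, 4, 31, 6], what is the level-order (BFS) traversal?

Tree insertion order: [19, 30, 3, 33, 4, 31, 6]
Tree (level-order array): [19, 3, 30, None, 4, None, 33, None, 6, 31]
BFS from the root, enqueuing left then right child of each popped node:
  queue [19] -> pop 19, enqueue [3, 30], visited so far: [19]
  queue [3, 30] -> pop 3, enqueue [4], visited so far: [19, 3]
  queue [30, 4] -> pop 30, enqueue [33], visited so far: [19, 3, 30]
  queue [4, 33] -> pop 4, enqueue [6], visited so far: [19, 3, 30, 4]
  queue [33, 6] -> pop 33, enqueue [31], visited so far: [19, 3, 30, 4, 33]
  queue [6, 31] -> pop 6, enqueue [none], visited so far: [19, 3, 30, 4, 33, 6]
  queue [31] -> pop 31, enqueue [none], visited so far: [19, 3, 30, 4, 33, 6, 31]
Result: [19, 3, 30, 4, 33, 6, 31]


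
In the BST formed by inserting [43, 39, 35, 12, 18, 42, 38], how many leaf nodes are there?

Tree built from: [43, 39, 35, 12, 18, 42, 38]
Tree (level-order array): [43, 39, None, 35, 42, 12, 38, None, None, None, 18]
Rule: A leaf has 0 children.
Per-node child counts:
  node 43: 1 child(ren)
  node 39: 2 child(ren)
  node 35: 2 child(ren)
  node 12: 1 child(ren)
  node 18: 0 child(ren)
  node 38: 0 child(ren)
  node 42: 0 child(ren)
Matching nodes: [18, 38, 42]
Count of leaf nodes: 3


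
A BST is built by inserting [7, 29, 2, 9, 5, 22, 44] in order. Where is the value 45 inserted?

Starting tree (level order): [7, 2, 29, None, 5, 9, 44, None, None, None, 22]
Insertion path: 7 -> 29 -> 44
Result: insert 45 as right child of 44
Final tree (level order): [7, 2, 29, None, 5, 9, 44, None, None, None, 22, None, 45]


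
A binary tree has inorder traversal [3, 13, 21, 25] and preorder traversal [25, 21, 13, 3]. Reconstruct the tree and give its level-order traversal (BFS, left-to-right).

Inorder:  [3, 13, 21, 25]
Preorder: [25, 21, 13, 3]
Algorithm: preorder visits root first, so consume preorder in order;
for each root, split the current inorder slice at that value into
left-subtree inorder and right-subtree inorder, then recurse.
Recursive splits:
  root=25; inorder splits into left=[3, 13, 21], right=[]
  root=21; inorder splits into left=[3, 13], right=[]
  root=13; inorder splits into left=[3], right=[]
  root=3; inorder splits into left=[], right=[]
Reconstructed level-order: [25, 21, 13, 3]


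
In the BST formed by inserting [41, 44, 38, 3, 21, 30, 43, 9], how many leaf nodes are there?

Tree built from: [41, 44, 38, 3, 21, 30, 43, 9]
Tree (level-order array): [41, 38, 44, 3, None, 43, None, None, 21, None, None, 9, 30]
Rule: A leaf has 0 children.
Per-node child counts:
  node 41: 2 child(ren)
  node 38: 1 child(ren)
  node 3: 1 child(ren)
  node 21: 2 child(ren)
  node 9: 0 child(ren)
  node 30: 0 child(ren)
  node 44: 1 child(ren)
  node 43: 0 child(ren)
Matching nodes: [9, 30, 43]
Count of leaf nodes: 3


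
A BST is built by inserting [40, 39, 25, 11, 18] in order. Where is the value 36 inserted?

Starting tree (level order): [40, 39, None, 25, None, 11, None, None, 18]
Insertion path: 40 -> 39 -> 25
Result: insert 36 as right child of 25
Final tree (level order): [40, 39, None, 25, None, 11, 36, None, 18]


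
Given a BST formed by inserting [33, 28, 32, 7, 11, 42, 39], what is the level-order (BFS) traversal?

Tree insertion order: [33, 28, 32, 7, 11, 42, 39]
Tree (level-order array): [33, 28, 42, 7, 32, 39, None, None, 11]
BFS from the root, enqueuing left then right child of each popped node:
  queue [33] -> pop 33, enqueue [28, 42], visited so far: [33]
  queue [28, 42] -> pop 28, enqueue [7, 32], visited so far: [33, 28]
  queue [42, 7, 32] -> pop 42, enqueue [39], visited so far: [33, 28, 42]
  queue [7, 32, 39] -> pop 7, enqueue [11], visited so far: [33, 28, 42, 7]
  queue [32, 39, 11] -> pop 32, enqueue [none], visited so far: [33, 28, 42, 7, 32]
  queue [39, 11] -> pop 39, enqueue [none], visited so far: [33, 28, 42, 7, 32, 39]
  queue [11] -> pop 11, enqueue [none], visited so far: [33, 28, 42, 7, 32, 39, 11]
Result: [33, 28, 42, 7, 32, 39, 11]


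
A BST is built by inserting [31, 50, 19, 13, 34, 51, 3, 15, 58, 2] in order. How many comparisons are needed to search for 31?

Search path for 31: 31
Found: True
Comparisons: 1


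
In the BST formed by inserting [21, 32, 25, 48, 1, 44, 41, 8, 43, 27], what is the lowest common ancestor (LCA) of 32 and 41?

Tree insertion order: [21, 32, 25, 48, 1, 44, 41, 8, 43, 27]
Tree (level-order array): [21, 1, 32, None, 8, 25, 48, None, None, None, 27, 44, None, None, None, 41, None, None, 43]
In a BST, the LCA of p=32, q=41 is the first node v on the
root-to-leaf path with p <= v <= q (go left if both < v, right if both > v).
Walk from root:
  at 21: both 32 and 41 > 21, go right
  at 32: 32 <= 32 <= 41, this is the LCA
LCA = 32


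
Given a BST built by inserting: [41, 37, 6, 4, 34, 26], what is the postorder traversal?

Tree insertion order: [41, 37, 6, 4, 34, 26]
Tree (level-order array): [41, 37, None, 6, None, 4, 34, None, None, 26]
Postorder traversal: [4, 26, 34, 6, 37, 41]


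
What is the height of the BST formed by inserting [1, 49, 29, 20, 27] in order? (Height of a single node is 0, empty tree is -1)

Insertion order: [1, 49, 29, 20, 27]
Tree (level-order array): [1, None, 49, 29, None, 20, None, None, 27]
Compute height bottom-up (empty subtree = -1):
  height(27) = 1 + max(-1, -1) = 0
  height(20) = 1 + max(-1, 0) = 1
  height(29) = 1 + max(1, -1) = 2
  height(49) = 1 + max(2, -1) = 3
  height(1) = 1 + max(-1, 3) = 4
Height = 4


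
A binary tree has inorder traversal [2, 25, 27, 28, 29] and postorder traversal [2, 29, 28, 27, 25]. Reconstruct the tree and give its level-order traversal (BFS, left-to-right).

Inorder:   [2, 25, 27, 28, 29]
Postorder: [2, 29, 28, 27, 25]
Algorithm: postorder visits root last, so walk postorder right-to-left;
each value is the root of the current inorder slice — split it at that
value, recurse on the right subtree first, then the left.
Recursive splits:
  root=25; inorder splits into left=[2], right=[27, 28, 29]
  root=27; inorder splits into left=[], right=[28, 29]
  root=28; inorder splits into left=[], right=[29]
  root=29; inorder splits into left=[], right=[]
  root=2; inorder splits into left=[], right=[]
Reconstructed level-order: [25, 2, 27, 28, 29]


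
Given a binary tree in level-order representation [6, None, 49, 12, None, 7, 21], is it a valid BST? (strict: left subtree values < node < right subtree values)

Level-order array: [6, None, 49, 12, None, 7, 21]
Validate using subtree bounds (lo, hi): at each node, require lo < value < hi,
then recurse left with hi=value and right with lo=value.
Preorder trace (stopping at first violation):
  at node 6 with bounds (-inf, +inf): OK
  at node 49 with bounds (6, +inf): OK
  at node 12 with bounds (6, 49): OK
  at node 7 with bounds (6, 12): OK
  at node 21 with bounds (12, 49): OK
No violation found at any node.
Result: Valid BST


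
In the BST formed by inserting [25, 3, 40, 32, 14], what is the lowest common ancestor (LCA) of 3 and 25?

Tree insertion order: [25, 3, 40, 32, 14]
Tree (level-order array): [25, 3, 40, None, 14, 32]
In a BST, the LCA of p=3, q=25 is the first node v on the
root-to-leaf path with p <= v <= q (go left if both < v, right if both > v).
Walk from root:
  at 25: 3 <= 25 <= 25, this is the LCA
LCA = 25


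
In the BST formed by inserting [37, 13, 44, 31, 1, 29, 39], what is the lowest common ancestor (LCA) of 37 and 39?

Tree insertion order: [37, 13, 44, 31, 1, 29, 39]
Tree (level-order array): [37, 13, 44, 1, 31, 39, None, None, None, 29]
In a BST, the LCA of p=37, q=39 is the first node v on the
root-to-leaf path with p <= v <= q (go left if both < v, right if both > v).
Walk from root:
  at 37: 37 <= 37 <= 39, this is the LCA
LCA = 37


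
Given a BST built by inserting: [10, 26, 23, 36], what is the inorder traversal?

Tree insertion order: [10, 26, 23, 36]
Tree (level-order array): [10, None, 26, 23, 36]
Inorder traversal: [10, 23, 26, 36]


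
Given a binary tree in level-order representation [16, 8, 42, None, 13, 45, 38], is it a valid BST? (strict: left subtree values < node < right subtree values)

Level-order array: [16, 8, 42, None, 13, 45, 38]
Validate using subtree bounds (lo, hi): at each node, require lo < value < hi,
then recurse left with hi=value and right with lo=value.
Preorder trace (stopping at first violation):
  at node 16 with bounds (-inf, +inf): OK
  at node 8 with bounds (-inf, 16): OK
  at node 13 with bounds (8, 16): OK
  at node 42 with bounds (16, +inf): OK
  at node 45 with bounds (16, 42): VIOLATION
Node 45 violates its bound: not (16 < 45 < 42).
Result: Not a valid BST


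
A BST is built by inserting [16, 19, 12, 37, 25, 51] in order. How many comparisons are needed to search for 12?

Search path for 12: 16 -> 12
Found: True
Comparisons: 2


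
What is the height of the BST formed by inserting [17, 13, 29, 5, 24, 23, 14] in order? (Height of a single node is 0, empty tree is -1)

Insertion order: [17, 13, 29, 5, 24, 23, 14]
Tree (level-order array): [17, 13, 29, 5, 14, 24, None, None, None, None, None, 23]
Compute height bottom-up (empty subtree = -1):
  height(5) = 1 + max(-1, -1) = 0
  height(14) = 1 + max(-1, -1) = 0
  height(13) = 1 + max(0, 0) = 1
  height(23) = 1 + max(-1, -1) = 0
  height(24) = 1 + max(0, -1) = 1
  height(29) = 1 + max(1, -1) = 2
  height(17) = 1 + max(1, 2) = 3
Height = 3


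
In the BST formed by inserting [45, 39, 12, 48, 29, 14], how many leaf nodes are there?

Tree built from: [45, 39, 12, 48, 29, 14]
Tree (level-order array): [45, 39, 48, 12, None, None, None, None, 29, 14]
Rule: A leaf has 0 children.
Per-node child counts:
  node 45: 2 child(ren)
  node 39: 1 child(ren)
  node 12: 1 child(ren)
  node 29: 1 child(ren)
  node 14: 0 child(ren)
  node 48: 0 child(ren)
Matching nodes: [14, 48]
Count of leaf nodes: 2


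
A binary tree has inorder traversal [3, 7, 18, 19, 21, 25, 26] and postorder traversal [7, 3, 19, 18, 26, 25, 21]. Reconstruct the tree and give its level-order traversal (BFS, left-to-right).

Inorder:   [3, 7, 18, 19, 21, 25, 26]
Postorder: [7, 3, 19, 18, 26, 25, 21]
Algorithm: postorder visits root last, so walk postorder right-to-left;
each value is the root of the current inorder slice — split it at that
value, recurse on the right subtree first, then the left.
Recursive splits:
  root=21; inorder splits into left=[3, 7, 18, 19], right=[25, 26]
  root=25; inorder splits into left=[], right=[26]
  root=26; inorder splits into left=[], right=[]
  root=18; inorder splits into left=[3, 7], right=[19]
  root=19; inorder splits into left=[], right=[]
  root=3; inorder splits into left=[], right=[7]
  root=7; inorder splits into left=[], right=[]
Reconstructed level-order: [21, 18, 25, 3, 19, 26, 7]


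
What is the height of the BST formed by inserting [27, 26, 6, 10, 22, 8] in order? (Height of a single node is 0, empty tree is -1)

Insertion order: [27, 26, 6, 10, 22, 8]
Tree (level-order array): [27, 26, None, 6, None, None, 10, 8, 22]
Compute height bottom-up (empty subtree = -1):
  height(8) = 1 + max(-1, -1) = 0
  height(22) = 1 + max(-1, -1) = 0
  height(10) = 1 + max(0, 0) = 1
  height(6) = 1 + max(-1, 1) = 2
  height(26) = 1 + max(2, -1) = 3
  height(27) = 1 + max(3, -1) = 4
Height = 4


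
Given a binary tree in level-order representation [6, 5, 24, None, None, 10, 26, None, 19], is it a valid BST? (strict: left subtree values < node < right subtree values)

Level-order array: [6, 5, 24, None, None, 10, 26, None, 19]
Validate using subtree bounds (lo, hi): at each node, require lo < value < hi,
then recurse left with hi=value and right with lo=value.
Preorder trace (stopping at first violation):
  at node 6 with bounds (-inf, +inf): OK
  at node 5 with bounds (-inf, 6): OK
  at node 24 with bounds (6, +inf): OK
  at node 10 with bounds (6, 24): OK
  at node 19 with bounds (10, 24): OK
  at node 26 with bounds (24, +inf): OK
No violation found at any node.
Result: Valid BST


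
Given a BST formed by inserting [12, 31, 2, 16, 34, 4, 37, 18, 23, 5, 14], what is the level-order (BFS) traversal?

Tree insertion order: [12, 31, 2, 16, 34, 4, 37, 18, 23, 5, 14]
Tree (level-order array): [12, 2, 31, None, 4, 16, 34, None, 5, 14, 18, None, 37, None, None, None, None, None, 23]
BFS from the root, enqueuing left then right child of each popped node:
  queue [12] -> pop 12, enqueue [2, 31], visited so far: [12]
  queue [2, 31] -> pop 2, enqueue [4], visited so far: [12, 2]
  queue [31, 4] -> pop 31, enqueue [16, 34], visited so far: [12, 2, 31]
  queue [4, 16, 34] -> pop 4, enqueue [5], visited so far: [12, 2, 31, 4]
  queue [16, 34, 5] -> pop 16, enqueue [14, 18], visited so far: [12, 2, 31, 4, 16]
  queue [34, 5, 14, 18] -> pop 34, enqueue [37], visited so far: [12, 2, 31, 4, 16, 34]
  queue [5, 14, 18, 37] -> pop 5, enqueue [none], visited so far: [12, 2, 31, 4, 16, 34, 5]
  queue [14, 18, 37] -> pop 14, enqueue [none], visited so far: [12, 2, 31, 4, 16, 34, 5, 14]
  queue [18, 37] -> pop 18, enqueue [23], visited so far: [12, 2, 31, 4, 16, 34, 5, 14, 18]
  queue [37, 23] -> pop 37, enqueue [none], visited so far: [12, 2, 31, 4, 16, 34, 5, 14, 18, 37]
  queue [23] -> pop 23, enqueue [none], visited so far: [12, 2, 31, 4, 16, 34, 5, 14, 18, 37, 23]
Result: [12, 2, 31, 4, 16, 34, 5, 14, 18, 37, 23]


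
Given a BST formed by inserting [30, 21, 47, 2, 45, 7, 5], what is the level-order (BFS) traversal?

Tree insertion order: [30, 21, 47, 2, 45, 7, 5]
Tree (level-order array): [30, 21, 47, 2, None, 45, None, None, 7, None, None, 5]
BFS from the root, enqueuing left then right child of each popped node:
  queue [30] -> pop 30, enqueue [21, 47], visited so far: [30]
  queue [21, 47] -> pop 21, enqueue [2], visited so far: [30, 21]
  queue [47, 2] -> pop 47, enqueue [45], visited so far: [30, 21, 47]
  queue [2, 45] -> pop 2, enqueue [7], visited so far: [30, 21, 47, 2]
  queue [45, 7] -> pop 45, enqueue [none], visited so far: [30, 21, 47, 2, 45]
  queue [7] -> pop 7, enqueue [5], visited so far: [30, 21, 47, 2, 45, 7]
  queue [5] -> pop 5, enqueue [none], visited so far: [30, 21, 47, 2, 45, 7, 5]
Result: [30, 21, 47, 2, 45, 7, 5]


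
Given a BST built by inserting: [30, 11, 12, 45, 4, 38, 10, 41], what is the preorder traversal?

Tree insertion order: [30, 11, 12, 45, 4, 38, 10, 41]
Tree (level-order array): [30, 11, 45, 4, 12, 38, None, None, 10, None, None, None, 41]
Preorder traversal: [30, 11, 4, 10, 12, 45, 38, 41]


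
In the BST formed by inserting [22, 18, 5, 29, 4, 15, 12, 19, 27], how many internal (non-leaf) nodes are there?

Tree built from: [22, 18, 5, 29, 4, 15, 12, 19, 27]
Tree (level-order array): [22, 18, 29, 5, 19, 27, None, 4, 15, None, None, None, None, None, None, 12]
Rule: An internal node has at least one child.
Per-node child counts:
  node 22: 2 child(ren)
  node 18: 2 child(ren)
  node 5: 2 child(ren)
  node 4: 0 child(ren)
  node 15: 1 child(ren)
  node 12: 0 child(ren)
  node 19: 0 child(ren)
  node 29: 1 child(ren)
  node 27: 0 child(ren)
Matching nodes: [22, 18, 5, 15, 29]
Count of internal (non-leaf) nodes: 5


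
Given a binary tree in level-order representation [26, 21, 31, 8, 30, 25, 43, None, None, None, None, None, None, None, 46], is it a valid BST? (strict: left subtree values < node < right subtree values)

Level-order array: [26, 21, 31, 8, 30, 25, 43, None, None, None, None, None, None, None, 46]
Validate using subtree bounds (lo, hi): at each node, require lo < value < hi,
then recurse left with hi=value and right with lo=value.
Preorder trace (stopping at first violation):
  at node 26 with bounds (-inf, +inf): OK
  at node 21 with bounds (-inf, 26): OK
  at node 8 with bounds (-inf, 21): OK
  at node 30 with bounds (21, 26): VIOLATION
Node 30 violates its bound: not (21 < 30 < 26).
Result: Not a valid BST


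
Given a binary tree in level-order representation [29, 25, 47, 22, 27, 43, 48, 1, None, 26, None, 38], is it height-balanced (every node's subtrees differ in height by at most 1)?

Tree (level-order array): [29, 25, 47, 22, 27, 43, 48, 1, None, 26, None, 38]
Definition: a tree is height-balanced if, at every node, |h(left) - h(right)| <= 1 (empty subtree has height -1).
Bottom-up per-node check:
  node 1: h_left=-1, h_right=-1, diff=0 [OK], height=0
  node 22: h_left=0, h_right=-1, diff=1 [OK], height=1
  node 26: h_left=-1, h_right=-1, diff=0 [OK], height=0
  node 27: h_left=0, h_right=-1, diff=1 [OK], height=1
  node 25: h_left=1, h_right=1, diff=0 [OK], height=2
  node 38: h_left=-1, h_right=-1, diff=0 [OK], height=0
  node 43: h_left=0, h_right=-1, diff=1 [OK], height=1
  node 48: h_left=-1, h_right=-1, diff=0 [OK], height=0
  node 47: h_left=1, h_right=0, diff=1 [OK], height=2
  node 29: h_left=2, h_right=2, diff=0 [OK], height=3
All nodes satisfy the balance condition.
Result: Balanced


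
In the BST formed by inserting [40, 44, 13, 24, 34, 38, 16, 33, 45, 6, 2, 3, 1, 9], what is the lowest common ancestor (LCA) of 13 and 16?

Tree insertion order: [40, 44, 13, 24, 34, 38, 16, 33, 45, 6, 2, 3, 1, 9]
Tree (level-order array): [40, 13, 44, 6, 24, None, 45, 2, 9, 16, 34, None, None, 1, 3, None, None, None, None, 33, 38]
In a BST, the LCA of p=13, q=16 is the first node v on the
root-to-leaf path with p <= v <= q (go left if both < v, right if both > v).
Walk from root:
  at 40: both 13 and 16 < 40, go left
  at 13: 13 <= 13 <= 16, this is the LCA
LCA = 13


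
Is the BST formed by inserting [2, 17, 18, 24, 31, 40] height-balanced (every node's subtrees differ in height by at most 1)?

Tree (level-order array): [2, None, 17, None, 18, None, 24, None, 31, None, 40]
Definition: a tree is height-balanced if, at every node, |h(left) - h(right)| <= 1 (empty subtree has height -1).
Bottom-up per-node check:
  node 40: h_left=-1, h_right=-1, diff=0 [OK], height=0
  node 31: h_left=-1, h_right=0, diff=1 [OK], height=1
  node 24: h_left=-1, h_right=1, diff=2 [FAIL (|-1-1|=2 > 1)], height=2
  node 18: h_left=-1, h_right=2, diff=3 [FAIL (|-1-2|=3 > 1)], height=3
  node 17: h_left=-1, h_right=3, diff=4 [FAIL (|-1-3|=4 > 1)], height=4
  node 2: h_left=-1, h_right=4, diff=5 [FAIL (|-1-4|=5 > 1)], height=5
Node 24 violates the condition: |-1 - 1| = 2 > 1.
Result: Not balanced


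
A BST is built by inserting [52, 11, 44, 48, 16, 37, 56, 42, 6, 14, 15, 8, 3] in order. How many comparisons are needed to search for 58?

Search path for 58: 52 -> 56
Found: False
Comparisons: 2


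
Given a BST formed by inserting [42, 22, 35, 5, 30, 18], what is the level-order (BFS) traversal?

Tree insertion order: [42, 22, 35, 5, 30, 18]
Tree (level-order array): [42, 22, None, 5, 35, None, 18, 30]
BFS from the root, enqueuing left then right child of each popped node:
  queue [42] -> pop 42, enqueue [22], visited so far: [42]
  queue [22] -> pop 22, enqueue [5, 35], visited so far: [42, 22]
  queue [5, 35] -> pop 5, enqueue [18], visited so far: [42, 22, 5]
  queue [35, 18] -> pop 35, enqueue [30], visited so far: [42, 22, 5, 35]
  queue [18, 30] -> pop 18, enqueue [none], visited so far: [42, 22, 5, 35, 18]
  queue [30] -> pop 30, enqueue [none], visited so far: [42, 22, 5, 35, 18, 30]
Result: [42, 22, 5, 35, 18, 30]


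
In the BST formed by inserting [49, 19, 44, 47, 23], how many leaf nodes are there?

Tree built from: [49, 19, 44, 47, 23]
Tree (level-order array): [49, 19, None, None, 44, 23, 47]
Rule: A leaf has 0 children.
Per-node child counts:
  node 49: 1 child(ren)
  node 19: 1 child(ren)
  node 44: 2 child(ren)
  node 23: 0 child(ren)
  node 47: 0 child(ren)
Matching nodes: [23, 47]
Count of leaf nodes: 2


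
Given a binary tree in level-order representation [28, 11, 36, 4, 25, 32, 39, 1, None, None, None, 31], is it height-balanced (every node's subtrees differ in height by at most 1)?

Tree (level-order array): [28, 11, 36, 4, 25, 32, 39, 1, None, None, None, 31]
Definition: a tree is height-balanced if, at every node, |h(left) - h(right)| <= 1 (empty subtree has height -1).
Bottom-up per-node check:
  node 1: h_left=-1, h_right=-1, diff=0 [OK], height=0
  node 4: h_left=0, h_right=-1, diff=1 [OK], height=1
  node 25: h_left=-1, h_right=-1, diff=0 [OK], height=0
  node 11: h_left=1, h_right=0, diff=1 [OK], height=2
  node 31: h_left=-1, h_right=-1, diff=0 [OK], height=0
  node 32: h_left=0, h_right=-1, diff=1 [OK], height=1
  node 39: h_left=-1, h_right=-1, diff=0 [OK], height=0
  node 36: h_left=1, h_right=0, diff=1 [OK], height=2
  node 28: h_left=2, h_right=2, diff=0 [OK], height=3
All nodes satisfy the balance condition.
Result: Balanced


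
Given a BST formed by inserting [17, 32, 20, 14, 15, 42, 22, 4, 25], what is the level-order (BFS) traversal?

Tree insertion order: [17, 32, 20, 14, 15, 42, 22, 4, 25]
Tree (level-order array): [17, 14, 32, 4, 15, 20, 42, None, None, None, None, None, 22, None, None, None, 25]
BFS from the root, enqueuing left then right child of each popped node:
  queue [17] -> pop 17, enqueue [14, 32], visited so far: [17]
  queue [14, 32] -> pop 14, enqueue [4, 15], visited so far: [17, 14]
  queue [32, 4, 15] -> pop 32, enqueue [20, 42], visited so far: [17, 14, 32]
  queue [4, 15, 20, 42] -> pop 4, enqueue [none], visited so far: [17, 14, 32, 4]
  queue [15, 20, 42] -> pop 15, enqueue [none], visited so far: [17, 14, 32, 4, 15]
  queue [20, 42] -> pop 20, enqueue [22], visited so far: [17, 14, 32, 4, 15, 20]
  queue [42, 22] -> pop 42, enqueue [none], visited so far: [17, 14, 32, 4, 15, 20, 42]
  queue [22] -> pop 22, enqueue [25], visited so far: [17, 14, 32, 4, 15, 20, 42, 22]
  queue [25] -> pop 25, enqueue [none], visited so far: [17, 14, 32, 4, 15, 20, 42, 22, 25]
Result: [17, 14, 32, 4, 15, 20, 42, 22, 25]


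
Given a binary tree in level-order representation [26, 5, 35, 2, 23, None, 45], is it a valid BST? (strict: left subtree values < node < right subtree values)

Level-order array: [26, 5, 35, 2, 23, None, 45]
Validate using subtree bounds (lo, hi): at each node, require lo < value < hi,
then recurse left with hi=value and right with lo=value.
Preorder trace (stopping at first violation):
  at node 26 with bounds (-inf, +inf): OK
  at node 5 with bounds (-inf, 26): OK
  at node 2 with bounds (-inf, 5): OK
  at node 23 with bounds (5, 26): OK
  at node 35 with bounds (26, +inf): OK
  at node 45 with bounds (35, +inf): OK
No violation found at any node.
Result: Valid BST


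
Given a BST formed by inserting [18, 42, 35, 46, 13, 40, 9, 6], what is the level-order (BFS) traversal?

Tree insertion order: [18, 42, 35, 46, 13, 40, 9, 6]
Tree (level-order array): [18, 13, 42, 9, None, 35, 46, 6, None, None, 40]
BFS from the root, enqueuing left then right child of each popped node:
  queue [18] -> pop 18, enqueue [13, 42], visited so far: [18]
  queue [13, 42] -> pop 13, enqueue [9], visited so far: [18, 13]
  queue [42, 9] -> pop 42, enqueue [35, 46], visited so far: [18, 13, 42]
  queue [9, 35, 46] -> pop 9, enqueue [6], visited so far: [18, 13, 42, 9]
  queue [35, 46, 6] -> pop 35, enqueue [40], visited so far: [18, 13, 42, 9, 35]
  queue [46, 6, 40] -> pop 46, enqueue [none], visited so far: [18, 13, 42, 9, 35, 46]
  queue [6, 40] -> pop 6, enqueue [none], visited so far: [18, 13, 42, 9, 35, 46, 6]
  queue [40] -> pop 40, enqueue [none], visited so far: [18, 13, 42, 9, 35, 46, 6, 40]
Result: [18, 13, 42, 9, 35, 46, 6, 40]


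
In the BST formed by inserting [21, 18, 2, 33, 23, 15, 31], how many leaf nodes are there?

Tree built from: [21, 18, 2, 33, 23, 15, 31]
Tree (level-order array): [21, 18, 33, 2, None, 23, None, None, 15, None, 31]
Rule: A leaf has 0 children.
Per-node child counts:
  node 21: 2 child(ren)
  node 18: 1 child(ren)
  node 2: 1 child(ren)
  node 15: 0 child(ren)
  node 33: 1 child(ren)
  node 23: 1 child(ren)
  node 31: 0 child(ren)
Matching nodes: [15, 31]
Count of leaf nodes: 2


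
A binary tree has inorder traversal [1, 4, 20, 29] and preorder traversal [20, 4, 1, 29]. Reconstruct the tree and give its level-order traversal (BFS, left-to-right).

Inorder:  [1, 4, 20, 29]
Preorder: [20, 4, 1, 29]
Algorithm: preorder visits root first, so consume preorder in order;
for each root, split the current inorder slice at that value into
left-subtree inorder and right-subtree inorder, then recurse.
Recursive splits:
  root=20; inorder splits into left=[1, 4], right=[29]
  root=4; inorder splits into left=[1], right=[]
  root=1; inorder splits into left=[], right=[]
  root=29; inorder splits into left=[], right=[]
Reconstructed level-order: [20, 4, 29, 1]


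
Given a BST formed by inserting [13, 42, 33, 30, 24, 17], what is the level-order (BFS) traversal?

Tree insertion order: [13, 42, 33, 30, 24, 17]
Tree (level-order array): [13, None, 42, 33, None, 30, None, 24, None, 17]
BFS from the root, enqueuing left then right child of each popped node:
  queue [13] -> pop 13, enqueue [42], visited so far: [13]
  queue [42] -> pop 42, enqueue [33], visited so far: [13, 42]
  queue [33] -> pop 33, enqueue [30], visited so far: [13, 42, 33]
  queue [30] -> pop 30, enqueue [24], visited so far: [13, 42, 33, 30]
  queue [24] -> pop 24, enqueue [17], visited so far: [13, 42, 33, 30, 24]
  queue [17] -> pop 17, enqueue [none], visited so far: [13, 42, 33, 30, 24, 17]
Result: [13, 42, 33, 30, 24, 17]


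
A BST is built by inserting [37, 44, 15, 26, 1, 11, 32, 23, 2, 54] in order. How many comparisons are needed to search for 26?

Search path for 26: 37 -> 15 -> 26
Found: True
Comparisons: 3


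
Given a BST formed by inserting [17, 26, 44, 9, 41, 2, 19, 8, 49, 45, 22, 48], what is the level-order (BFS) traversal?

Tree insertion order: [17, 26, 44, 9, 41, 2, 19, 8, 49, 45, 22, 48]
Tree (level-order array): [17, 9, 26, 2, None, 19, 44, None, 8, None, 22, 41, 49, None, None, None, None, None, None, 45, None, None, 48]
BFS from the root, enqueuing left then right child of each popped node:
  queue [17] -> pop 17, enqueue [9, 26], visited so far: [17]
  queue [9, 26] -> pop 9, enqueue [2], visited so far: [17, 9]
  queue [26, 2] -> pop 26, enqueue [19, 44], visited so far: [17, 9, 26]
  queue [2, 19, 44] -> pop 2, enqueue [8], visited so far: [17, 9, 26, 2]
  queue [19, 44, 8] -> pop 19, enqueue [22], visited so far: [17, 9, 26, 2, 19]
  queue [44, 8, 22] -> pop 44, enqueue [41, 49], visited so far: [17, 9, 26, 2, 19, 44]
  queue [8, 22, 41, 49] -> pop 8, enqueue [none], visited so far: [17, 9, 26, 2, 19, 44, 8]
  queue [22, 41, 49] -> pop 22, enqueue [none], visited so far: [17, 9, 26, 2, 19, 44, 8, 22]
  queue [41, 49] -> pop 41, enqueue [none], visited so far: [17, 9, 26, 2, 19, 44, 8, 22, 41]
  queue [49] -> pop 49, enqueue [45], visited so far: [17, 9, 26, 2, 19, 44, 8, 22, 41, 49]
  queue [45] -> pop 45, enqueue [48], visited so far: [17, 9, 26, 2, 19, 44, 8, 22, 41, 49, 45]
  queue [48] -> pop 48, enqueue [none], visited so far: [17, 9, 26, 2, 19, 44, 8, 22, 41, 49, 45, 48]
Result: [17, 9, 26, 2, 19, 44, 8, 22, 41, 49, 45, 48]


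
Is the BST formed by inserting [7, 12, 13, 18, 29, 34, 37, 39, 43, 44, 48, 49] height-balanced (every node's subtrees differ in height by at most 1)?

Tree (level-order array): [7, None, 12, None, 13, None, 18, None, 29, None, 34, None, 37, None, 39, None, 43, None, 44, None, 48, None, 49]
Definition: a tree is height-balanced if, at every node, |h(left) - h(right)| <= 1 (empty subtree has height -1).
Bottom-up per-node check:
  node 49: h_left=-1, h_right=-1, diff=0 [OK], height=0
  node 48: h_left=-1, h_right=0, diff=1 [OK], height=1
  node 44: h_left=-1, h_right=1, diff=2 [FAIL (|-1-1|=2 > 1)], height=2
  node 43: h_left=-1, h_right=2, diff=3 [FAIL (|-1-2|=3 > 1)], height=3
  node 39: h_left=-1, h_right=3, diff=4 [FAIL (|-1-3|=4 > 1)], height=4
  node 37: h_left=-1, h_right=4, diff=5 [FAIL (|-1-4|=5 > 1)], height=5
  node 34: h_left=-1, h_right=5, diff=6 [FAIL (|-1-5|=6 > 1)], height=6
  node 29: h_left=-1, h_right=6, diff=7 [FAIL (|-1-6|=7 > 1)], height=7
  node 18: h_left=-1, h_right=7, diff=8 [FAIL (|-1-7|=8 > 1)], height=8
  node 13: h_left=-1, h_right=8, diff=9 [FAIL (|-1-8|=9 > 1)], height=9
  node 12: h_left=-1, h_right=9, diff=10 [FAIL (|-1-9|=10 > 1)], height=10
  node 7: h_left=-1, h_right=10, diff=11 [FAIL (|-1-10|=11 > 1)], height=11
Node 44 violates the condition: |-1 - 1| = 2 > 1.
Result: Not balanced
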